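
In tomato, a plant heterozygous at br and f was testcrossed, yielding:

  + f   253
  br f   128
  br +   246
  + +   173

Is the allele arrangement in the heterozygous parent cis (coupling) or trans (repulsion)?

trans

The two most frequent classes are + f (253) and br + (246); these are the parental (non-recombinant) types.
So the F1 carried + f on one chromosome and br + on the other — the recessive alleles are on opposite chromosomes (trans / repulsion).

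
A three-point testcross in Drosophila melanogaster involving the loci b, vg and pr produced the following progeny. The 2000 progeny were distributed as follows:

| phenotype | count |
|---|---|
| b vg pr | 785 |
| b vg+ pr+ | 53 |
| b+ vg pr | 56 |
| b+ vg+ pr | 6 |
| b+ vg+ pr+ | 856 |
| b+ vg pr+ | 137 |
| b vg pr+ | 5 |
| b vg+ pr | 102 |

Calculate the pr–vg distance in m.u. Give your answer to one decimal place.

The two most frequent reciprocal classes, b+ vg+ pr+ and b vg pr, are the parental types, so the F1 was b+ vg+ pr+ / b vg pr.
The two rarest classes, b+ vg+ pr and b vg pr+, are the double crossovers. Comparing them with the parentals, only the pr allele has switched, so pr is the middle locus and the order is b – pr – vg.
Crossovers in the pr–vg interval produce the single-crossover classes b+ vg pr+ and b vg+ pr (137 + 102 = 239) plus the double crossovers (11).
RF(pr–vg) = (239 + 11) / 2000 = 250/2000 = 0.1250 → 12.5 m.u.

12.5 m.u.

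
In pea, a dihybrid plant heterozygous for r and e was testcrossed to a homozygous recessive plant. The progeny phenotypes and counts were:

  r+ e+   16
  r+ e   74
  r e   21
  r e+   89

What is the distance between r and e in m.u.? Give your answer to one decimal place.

The two most frequent classes, r+ e (74) and r e+ (89), are the parental types, so the F1 was r+ e / r e+.
The recombinant classes are r+ e+ and r e: 16 + 21 = 37.
Recombination frequency = 37/200 = 0.1850 ≈ 18.5%, i.e. 18.5 m.u.

18.5 m.u.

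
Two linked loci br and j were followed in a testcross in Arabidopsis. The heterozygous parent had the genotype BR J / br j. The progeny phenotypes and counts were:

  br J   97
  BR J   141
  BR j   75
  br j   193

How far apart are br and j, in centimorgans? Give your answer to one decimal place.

The recombinant classes are BR j and br J: 75 + 97 = 172.
Recombination frequency = 172/506 = 0.3399 ≈ 34.0%, i.e. 34.0 centimorgans.

34.0 centimorgans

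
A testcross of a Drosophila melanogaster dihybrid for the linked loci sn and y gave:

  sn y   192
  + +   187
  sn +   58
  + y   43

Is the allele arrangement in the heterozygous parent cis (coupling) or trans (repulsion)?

The two most frequent classes are + + (187) and sn y (192); these are the parental (non-recombinant) types.
So the F1 carried + + on one chromosome and sn y on the other — the recessive alleles are on the same chromosome (cis / coupling).

cis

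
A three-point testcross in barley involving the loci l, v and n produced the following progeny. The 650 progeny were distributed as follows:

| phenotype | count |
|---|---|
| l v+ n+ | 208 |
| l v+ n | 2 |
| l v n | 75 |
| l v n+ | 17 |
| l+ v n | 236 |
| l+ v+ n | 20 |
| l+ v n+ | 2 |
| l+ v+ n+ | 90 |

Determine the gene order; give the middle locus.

n

The two most frequent reciprocal classes, l v+ n+ and l+ v n, are the parental types, so the F1 was l v+ n+ / l+ v n.
The two rarest classes, l v+ n and l+ v n+, are the double crossovers. Comparing them with the parentals, only the n allele has switched, so n is the middle locus and the order is v – n – l.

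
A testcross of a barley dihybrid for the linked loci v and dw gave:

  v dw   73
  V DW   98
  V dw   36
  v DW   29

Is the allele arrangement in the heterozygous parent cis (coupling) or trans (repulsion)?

The two most frequent classes are V DW (98) and v dw (73); these are the parental (non-recombinant) types.
So the F1 carried V DW on one chromosome and v dw on the other — the recessive alleles are on the same chromosome (cis / coupling).

cis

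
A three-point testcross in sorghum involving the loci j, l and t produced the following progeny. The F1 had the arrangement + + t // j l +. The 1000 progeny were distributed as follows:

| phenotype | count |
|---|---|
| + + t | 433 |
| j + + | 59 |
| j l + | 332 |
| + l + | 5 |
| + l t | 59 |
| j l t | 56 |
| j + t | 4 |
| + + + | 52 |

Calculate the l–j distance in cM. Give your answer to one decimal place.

The two rarest classes, j + t and + l +, are the double crossovers. Comparing them with the parentals, only the j allele has switched, so j is the middle locus and the order is l – j – t.
Crossovers in the l–j interval produce the single-crossover classes + l t and j + + (59 + 59 = 118) plus the double crossovers (9).
RF(l–j) = (118 + 9) / 1000 = 127/1000 = 0.1270 → 12.7 cM.

12.7 cM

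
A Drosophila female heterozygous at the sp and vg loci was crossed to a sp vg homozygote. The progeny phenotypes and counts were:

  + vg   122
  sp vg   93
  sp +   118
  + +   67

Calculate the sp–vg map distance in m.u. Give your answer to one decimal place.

40.0 m.u.

The two most frequent classes, + vg (122) and sp + (118), are the parental types, so the F1 was + vg / sp +.
The recombinant classes are + + and sp vg: 67 + 93 = 160.
Recombination frequency = 160/400 = 0.4000 ≈ 40.0%, i.e. 40.0 m.u.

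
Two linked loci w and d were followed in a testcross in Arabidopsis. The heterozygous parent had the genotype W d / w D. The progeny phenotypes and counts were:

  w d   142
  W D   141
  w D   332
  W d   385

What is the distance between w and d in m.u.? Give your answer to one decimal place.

28.3 m.u.

The recombinant classes are W D and w d: 141 + 142 = 283.
Recombination frequency = 283/1000 = 0.2830 ≈ 28.3%, i.e. 28.3 m.u.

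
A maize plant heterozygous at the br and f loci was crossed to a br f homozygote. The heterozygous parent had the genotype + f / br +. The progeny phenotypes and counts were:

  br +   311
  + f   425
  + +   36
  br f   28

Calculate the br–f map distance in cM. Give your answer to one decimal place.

8.0 cM

The recombinant classes are + + and br f: 36 + 28 = 64.
Recombination frequency = 64/800 = 0.0800 ≈ 8.0%, i.e. 8.0 cM.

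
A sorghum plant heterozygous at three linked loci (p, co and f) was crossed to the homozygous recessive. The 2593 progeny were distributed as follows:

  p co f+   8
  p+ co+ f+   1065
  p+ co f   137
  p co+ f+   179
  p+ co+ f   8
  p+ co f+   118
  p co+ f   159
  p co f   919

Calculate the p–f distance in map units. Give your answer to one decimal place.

The two most frequent reciprocal classes, p+ co+ f+ and p co f, are the parental types, so the F1 was p+ co+ f+ / p co f.
The two rarest classes, p+ co+ f and p co f+, are the double crossovers. Comparing them with the parentals, only the f allele has switched, so f is the middle locus and the order is p – f – co.
Crossovers in the p–f interval produce the single-crossover classes p co+ f+ and p+ co f (179 + 137 = 316) plus the double crossovers (16).
RF(p–f) = (316 + 16) / 2593 = 332/2593 = 0.1280 → 12.8 map units.

12.8 map units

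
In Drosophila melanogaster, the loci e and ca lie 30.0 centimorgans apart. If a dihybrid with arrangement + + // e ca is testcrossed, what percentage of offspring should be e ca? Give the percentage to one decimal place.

35.0%

A map distance of 30.0 centimorgans corresponds to a recombination frequency of 0.300.
The F1 is + + / e ca, so e ca is a parental gamete class with expected frequency (1 − r)/2 = 0.700/2 = 0.3500.
That is 0.3500 = 35.0% of the progeny.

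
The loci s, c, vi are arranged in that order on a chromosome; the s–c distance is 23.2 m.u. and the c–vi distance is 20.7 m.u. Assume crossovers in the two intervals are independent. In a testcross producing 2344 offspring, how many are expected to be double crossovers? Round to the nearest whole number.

Map distances give recombination frequencies of 0.232 and 0.207 for the two intervals.
With no interference, expected double-crossover frequency = 0.232 × 0.207 = 0.04802.
Expected number = 0.04802 × 2344 = 112.57 ≈ 113.

113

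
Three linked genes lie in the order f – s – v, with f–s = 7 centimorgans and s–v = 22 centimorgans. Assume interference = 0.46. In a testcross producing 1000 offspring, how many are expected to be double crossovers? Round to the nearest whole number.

8

Map distances give recombination frequencies of 0.070 and 0.220 for the two intervals.
With interference 0.46 (so coincidence = 0.54), expected double-crossover frequency = 0.070 × 0.220 × 0.54 = 0.00832.
Expected number = 0.00832 × 1000 = 8.32 ≈ 8.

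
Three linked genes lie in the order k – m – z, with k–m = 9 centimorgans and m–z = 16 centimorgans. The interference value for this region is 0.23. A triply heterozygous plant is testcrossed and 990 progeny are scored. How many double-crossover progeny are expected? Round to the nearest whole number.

11

Map distances give recombination frequencies of 0.090 and 0.160 for the two intervals.
With interference 0.23 (so coincidence = 0.77), expected double-crossover frequency = 0.090 × 0.160 × 0.77 = 0.01109.
Expected number = 0.01109 × 990 = 10.98 ≈ 11.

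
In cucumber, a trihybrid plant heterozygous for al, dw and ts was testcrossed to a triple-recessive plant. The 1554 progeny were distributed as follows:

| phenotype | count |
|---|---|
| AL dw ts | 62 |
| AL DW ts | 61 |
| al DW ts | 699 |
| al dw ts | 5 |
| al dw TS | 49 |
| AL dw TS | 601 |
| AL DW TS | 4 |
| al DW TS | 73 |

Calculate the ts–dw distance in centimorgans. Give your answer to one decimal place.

The two most frequent reciprocal classes, AL dw TS and al DW ts, are the parental types, so the F1 was AL dw TS / al DW ts.
The two rarest classes, AL DW TS and al dw ts, are the double crossovers. Comparing them with the parentals, only the dw allele has switched, so dw is the middle locus and the order is ts – dw – al.
Crossovers in the ts–dw interval produce the single-crossover classes AL dw ts and al DW TS (62 + 73 = 135) plus the double crossovers (9).
RF(ts–dw) = (135 + 9) / 1554 = 144/1554 = 0.0927 → 9.3 centimorgans.

9.3 centimorgans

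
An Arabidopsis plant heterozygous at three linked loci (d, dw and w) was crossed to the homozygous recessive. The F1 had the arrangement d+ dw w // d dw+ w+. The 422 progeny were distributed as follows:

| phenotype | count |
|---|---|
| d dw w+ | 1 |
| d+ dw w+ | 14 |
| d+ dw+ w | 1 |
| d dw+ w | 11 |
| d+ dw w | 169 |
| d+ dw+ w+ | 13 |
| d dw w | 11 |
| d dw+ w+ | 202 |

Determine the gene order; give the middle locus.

dw

The two rarest classes, d+ dw+ w and d dw w+, are the double crossovers. Comparing them with the parentals, only the dw allele has switched, so dw is the middle locus and the order is w – dw – d.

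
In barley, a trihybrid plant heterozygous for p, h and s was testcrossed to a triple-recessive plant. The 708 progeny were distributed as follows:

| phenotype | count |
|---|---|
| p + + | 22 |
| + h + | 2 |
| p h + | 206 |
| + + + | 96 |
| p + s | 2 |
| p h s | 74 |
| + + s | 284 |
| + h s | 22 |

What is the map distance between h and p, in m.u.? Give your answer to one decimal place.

The two most frequent reciprocal classes, p h + and + + s, are the parental types, so the F1 was p h + / + + s.
The two rarest classes, + h + and p + s, are the double crossovers. Comparing them with the parentals, only the p allele has switched, so p is the middle locus and the order is s – p – h.
Crossovers in the p–h interval produce the single-crossover classes p + + and + h s (22 + 22 = 44) plus the double crossovers (4).
RF(p–h) = (44 + 4) / 708 = 48/708 = 0.0678 → 6.8 m.u.

6.8 m.u.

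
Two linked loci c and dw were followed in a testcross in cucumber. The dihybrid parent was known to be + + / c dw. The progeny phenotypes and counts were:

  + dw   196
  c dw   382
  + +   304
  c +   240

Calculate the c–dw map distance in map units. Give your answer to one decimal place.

The recombinant classes are + dw and c +: 196 + 240 = 436.
Recombination frequency = 436/1122 = 0.3886 ≈ 38.9%, i.e. 38.9 map units.

38.9 map units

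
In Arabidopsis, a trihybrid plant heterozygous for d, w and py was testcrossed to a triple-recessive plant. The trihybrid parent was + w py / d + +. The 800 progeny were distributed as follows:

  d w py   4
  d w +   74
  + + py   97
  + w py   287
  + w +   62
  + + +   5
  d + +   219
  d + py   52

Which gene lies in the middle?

The two rarest classes, d w py and + + +, are the double crossovers. Comparing them with the parentals, only the d allele has switched, so d is the middle locus and the order is w – d – py.

d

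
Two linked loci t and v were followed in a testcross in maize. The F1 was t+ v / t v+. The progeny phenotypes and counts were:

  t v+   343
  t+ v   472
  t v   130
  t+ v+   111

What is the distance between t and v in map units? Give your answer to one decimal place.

22.8 map units

The recombinant classes are t+ v+ and t v: 111 + 130 = 241.
Recombination frequency = 241/1056 = 0.2282 ≈ 22.8%, i.e. 22.8 map units.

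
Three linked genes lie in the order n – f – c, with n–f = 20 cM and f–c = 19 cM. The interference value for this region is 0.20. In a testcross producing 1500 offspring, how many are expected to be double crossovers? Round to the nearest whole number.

46

Map distances give recombination frequencies of 0.200 and 0.190 for the two intervals.
With interference 0.20 (so coincidence = 0.80), expected double-crossover frequency = 0.200 × 0.190 × 0.80 = 0.03040.
Expected number = 0.03040 × 1500 = 45.60 ≈ 46.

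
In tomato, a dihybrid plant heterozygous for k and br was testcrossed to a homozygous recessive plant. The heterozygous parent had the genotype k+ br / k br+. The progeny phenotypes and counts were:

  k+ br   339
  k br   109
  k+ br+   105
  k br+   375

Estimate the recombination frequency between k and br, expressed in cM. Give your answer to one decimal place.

The recombinant classes are k+ br+ and k br: 105 + 109 = 214.
Recombination frequency = 214/928 = 0.2306 ≈ 23.1%, i.e. 23.1 cM.

23.1 cM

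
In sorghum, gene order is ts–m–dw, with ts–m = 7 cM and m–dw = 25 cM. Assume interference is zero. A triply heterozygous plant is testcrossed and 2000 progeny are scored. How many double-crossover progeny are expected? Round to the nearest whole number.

35

Map distances give recombination frequencies of 0.070 and 0.250 for the two intervals.
With no interference, expected double-crossover frequency = 0.070 × 0.250 = 0.01750.
Expected number = 0.01750 × 2000 = 35.00 ≈ 35.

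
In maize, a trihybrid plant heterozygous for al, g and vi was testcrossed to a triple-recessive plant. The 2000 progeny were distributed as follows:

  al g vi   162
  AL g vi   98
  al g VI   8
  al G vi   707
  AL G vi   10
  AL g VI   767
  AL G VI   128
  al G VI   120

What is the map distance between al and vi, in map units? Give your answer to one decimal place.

The two most frequent reciprocal classes, AL g VI and al G vi, are the parental types, so the F1 was AL g VI / al G vi.
The two rarest classes, al g VI and AL G vi, are the double crossovers. Comparing them with the parentals, only the al allele has switched, so al is the middle locus and the order is g – al – vi.
Crossovers in the al–vi interval produce the single-crossover classes AL g vi and al G VI (98 + 120 = 218) plus the double crossovers (18).
RF(al–vi) = (218 + 18) / 2000 = 236/2000 = 0.1180 → 11.8 map units.

11.8 map units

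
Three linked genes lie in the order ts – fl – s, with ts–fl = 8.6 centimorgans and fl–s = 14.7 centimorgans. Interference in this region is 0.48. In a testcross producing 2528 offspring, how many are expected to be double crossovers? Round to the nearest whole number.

Map distances give recombination frequencies of 0.086 and 0.147 for the two intervals.
With interference 0.48 (so coincidence = 0.52), expected double-crossover frequency = 0.086 × 0.147 × 0.52 = 0.00657.
Expected number = 0.00657 × 2528 = 16.62 ≈ 17.

17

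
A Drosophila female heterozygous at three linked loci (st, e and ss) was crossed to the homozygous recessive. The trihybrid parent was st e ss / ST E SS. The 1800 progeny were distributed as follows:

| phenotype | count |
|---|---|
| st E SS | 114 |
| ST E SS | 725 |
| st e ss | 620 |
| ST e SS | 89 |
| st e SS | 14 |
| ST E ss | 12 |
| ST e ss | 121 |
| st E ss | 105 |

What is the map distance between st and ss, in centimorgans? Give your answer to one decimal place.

The two rarest classes, st e SS and ST E ss, are the double crossovers. Comparing them with the parentals, only the ss allele has switched, so ss is the middle locus and the order is st – ss – e.
Crossovers in the st–ss interval produce the single-crossover classes ST e ss and st E SS (121 + 114 = 235) plus the double crossovers (26).
RF(st–ss) = (235 + 26) / 1800 = 261/1800 = 0.1450 → 14.5 centimorgans.

14.5 centimorgans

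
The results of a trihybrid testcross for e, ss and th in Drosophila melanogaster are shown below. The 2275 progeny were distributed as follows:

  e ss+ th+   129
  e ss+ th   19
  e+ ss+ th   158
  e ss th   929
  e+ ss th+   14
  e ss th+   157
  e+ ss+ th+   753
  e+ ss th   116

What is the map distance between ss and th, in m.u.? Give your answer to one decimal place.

15.3 m.u.

The two most frequent reciprocal classes, e+ ss+ th+ and e ss th, are the parental types, so the F1 was e+ ss+ th+ / e ss th.
The two rarest classes, e+ ss th+ and e ss+ th, are the double crossovers. Comparing them with the parentals, only the ss allele has switched, so ss is the middle locus and the order is e – ss – th.
Crossovers in the ss–th interval produce the single-crossover classes e+ ss+ th and e ss th+ (158 + 157 = 315) plus the double crossovers (33).
RF(ss–th) = (315 + 33) / 2275 = 348/2275 = 0.1530 → 15.3 m.u.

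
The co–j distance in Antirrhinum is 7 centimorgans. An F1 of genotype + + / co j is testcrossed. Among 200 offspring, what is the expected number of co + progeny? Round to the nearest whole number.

A map distance of 7 centimorgans corresponds to a recombination frequency of 0.070.
The F1 is + + / co j, so co + is a recombinant gamete class with expected frequency r/2 = 0.070/2 = 0.0350.
Expected number = 0.0350 × 200 = 7.00 ≈ 7.

7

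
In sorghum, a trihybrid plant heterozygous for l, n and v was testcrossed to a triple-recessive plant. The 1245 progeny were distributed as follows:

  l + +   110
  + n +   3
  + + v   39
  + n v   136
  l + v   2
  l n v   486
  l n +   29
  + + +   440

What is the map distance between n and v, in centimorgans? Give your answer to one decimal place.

The two most frequent reciprocal classes, + + + and l n v, are the parental types, so the F1 was + + + / l n v.
The two rarest classes, + n + and l + v, are the double crossovers. Comparing them with the parentals, only the n allele has switched, so n is the middle locus and the order is v – n – l.
Crossovers in the v–n interval produce the single-crossover classes + + v and l n + (39 + 29 = 68) plus the double crossovers (5).
RF(v–n) = (68 + 5) / 1245 = 73/1245 = 0.0586 → 5.9 centimorgans.

5.9 centimorgans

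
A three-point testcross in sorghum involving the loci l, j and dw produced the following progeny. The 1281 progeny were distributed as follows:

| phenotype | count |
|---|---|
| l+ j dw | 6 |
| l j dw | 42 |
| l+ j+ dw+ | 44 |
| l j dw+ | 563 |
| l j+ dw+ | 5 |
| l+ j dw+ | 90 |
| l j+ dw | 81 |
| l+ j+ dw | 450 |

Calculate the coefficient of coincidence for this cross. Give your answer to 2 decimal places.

The two most frequent reciprocal classes, l j dw+ and l+ j+ dw, are the parental types, so the F1 was l j dw+ / l+ j+ dw.
The two rarest classes, l j+ dw+ and l+ j dw, are the double crossovers. Comparing them with the parentals, only the j allele has switched, so j is the middle locus and the order is l – j – dw.
l–j: (171 + 11)/1281 = 0.1421; j–dw: (86 + 11)/1281 = 0.0757.
Expected DCO frequency = 0.1421 × 0.0757 ≈ 0.01076; observed = 11/1281 ≈ 0.00859.
Coefficient of coincidence = 0.00859/0.01076 ≈ 0.80.

0.80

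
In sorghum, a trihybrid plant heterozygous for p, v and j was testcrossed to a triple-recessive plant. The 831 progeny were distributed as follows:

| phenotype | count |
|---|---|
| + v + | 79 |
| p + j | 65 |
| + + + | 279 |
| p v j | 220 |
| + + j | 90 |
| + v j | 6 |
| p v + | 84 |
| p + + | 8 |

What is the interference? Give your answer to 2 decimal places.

0.61

The two most frequent reciprocal classes, p v j and + + +, are the parental types, so the F1 was p v j / + + +.
The two rarest classes, + v j and p + +, are the double crossovers. Comparing them with the parentals, only the p allele has switched, so p is the middle locus and the order is j – p – v.
j–p: (174 + 14)/831 = 0.2262; p–v: (144 + 14)/831 = 0.1901.
Expected DCO frequency = 0.2262 × 0.1901 ≈ 0.04300; observed = 14/831 ≈ 0.01685.
Coefficient of coincidence = 0.01685/0.04300 ≈ 0.39; interference = 1 − 0.39 = 0.61.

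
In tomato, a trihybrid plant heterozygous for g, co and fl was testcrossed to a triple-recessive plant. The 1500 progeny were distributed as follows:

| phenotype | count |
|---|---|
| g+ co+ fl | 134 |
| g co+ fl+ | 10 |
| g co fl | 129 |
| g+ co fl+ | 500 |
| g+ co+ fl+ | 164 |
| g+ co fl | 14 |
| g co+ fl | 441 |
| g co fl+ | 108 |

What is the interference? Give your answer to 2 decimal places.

0.57

The two most frequent reciprocal classes, g+ co fl+ and g co+ fl, are the parental types, so the F1 was g+ co fl+ / g co+ fl.
The two rarest classes, g+ co fl and g co+ fl+, are the double crossovers. Comparing them with the parentals, only the fl allele has switched, so fl is the middle locus and the order is g – fl – co.
g–fl: (242 + 24)/1500 = 0.1773; fl–co: (293 + 24)/1500 = 0.2113.
Expected DCO frequency = 0.1773 × 0.2113 ≈ 0.03746; observed = 24/1500 ≈ 0.01600.
Coefficient of coincidence = 0.01600/0.03746 ≈ 0.43; interference = 1 − 0.43 = 0.57.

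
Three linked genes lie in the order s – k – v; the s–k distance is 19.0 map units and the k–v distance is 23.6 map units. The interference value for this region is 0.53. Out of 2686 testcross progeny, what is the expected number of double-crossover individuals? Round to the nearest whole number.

Map distances give recombination frequencies of 0.190 and 0.236 for the two intervals.
With interference 0.53 (so coincidence = 0.47), expected double-crossover frequency = 0.190 × 0.236 × 0.47 = 0.02107.
Expected number = 0.02107 × 2686 = 56.61 ≈ 57.

57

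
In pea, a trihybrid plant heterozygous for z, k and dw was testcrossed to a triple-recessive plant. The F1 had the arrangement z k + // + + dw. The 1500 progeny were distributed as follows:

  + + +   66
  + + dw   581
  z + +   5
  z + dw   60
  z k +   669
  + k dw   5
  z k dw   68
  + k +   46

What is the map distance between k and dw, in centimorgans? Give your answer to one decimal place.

9.6 centimorgans

The two rarest classes, z + + and + k dw, are the double crossovers. Comparing them with the parentals, only the k allele has switched, so k is the middle locus and the order is z – k – dw.
Crossovers in the k–dw interval produce the single-crossover classes z k dw and + + + (68 + 66 = 134) plus the double crossovers (10).
RF(k–dw) = (134 + 10) / 1500 = 144/1500 = 0.0960 → 9.6 centimorgans.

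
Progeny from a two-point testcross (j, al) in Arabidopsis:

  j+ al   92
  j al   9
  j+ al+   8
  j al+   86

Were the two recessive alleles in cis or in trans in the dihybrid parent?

trans

The two most frequent classes are j+ al (92) and j al+ (86); these are the parental (non-recombinant) types.
So the F1 carried j+ al on one chromosome and j al+ on the other — the recessive alleles are on opposite chromosomes (trans / repulsion).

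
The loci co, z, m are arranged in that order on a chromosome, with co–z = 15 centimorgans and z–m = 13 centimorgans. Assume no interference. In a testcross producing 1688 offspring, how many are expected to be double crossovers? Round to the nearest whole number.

33

Map distances give recombination frequencies of 0.150 and 0.130 for the two intervals.
With no interference, expected double-crossover frequency = 0.150 × 0.130 = 0.01950.
Expected number = 0.01950 × 1688 = 32.92 ≈ 33.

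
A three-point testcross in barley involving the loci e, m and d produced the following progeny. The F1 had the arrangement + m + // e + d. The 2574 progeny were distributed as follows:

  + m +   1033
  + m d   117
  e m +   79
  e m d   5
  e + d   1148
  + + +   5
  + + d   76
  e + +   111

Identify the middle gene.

The two rarest classes, + + + and e m d, are the double crossovers. Comparing them with the parentals, only the m allele has switched, so m is the middle locus and the order is e – m – d.

m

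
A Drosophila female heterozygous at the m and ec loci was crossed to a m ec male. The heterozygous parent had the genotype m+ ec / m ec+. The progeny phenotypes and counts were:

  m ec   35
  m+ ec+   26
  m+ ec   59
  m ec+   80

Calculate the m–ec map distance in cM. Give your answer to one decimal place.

The recombinant classes are m+ ec+ and m ec: 26 + 35 = 61.
Recombination frequency = 61/200 = 0.3050 ≈ 30.5%, i.e. 30.5 cM.

30.5 cM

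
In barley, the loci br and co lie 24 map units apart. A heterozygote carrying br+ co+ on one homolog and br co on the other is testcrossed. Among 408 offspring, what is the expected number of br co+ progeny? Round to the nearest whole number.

49

A map distance of 24 map units corresponds to a recombination frequency of 0.240.
The F1 is br+ co+ / br co, so br co+ is a recombinant gamete class with expected frequency r/2 = 0.240/2 = 0.1200.
Expected number = 0.1200 × 408 = 48.96 ≈ 49.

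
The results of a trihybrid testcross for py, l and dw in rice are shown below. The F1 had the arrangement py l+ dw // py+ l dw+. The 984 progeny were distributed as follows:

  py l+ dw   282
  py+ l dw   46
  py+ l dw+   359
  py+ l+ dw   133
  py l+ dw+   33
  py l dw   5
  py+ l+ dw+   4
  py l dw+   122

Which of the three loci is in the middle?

The two rarest classes, py l dw and py+ l+ dw+, are the double crossovers. Comparing them with the parentals, only the l allele has switched, so l is the middle locus and the order is dw – l – py.

l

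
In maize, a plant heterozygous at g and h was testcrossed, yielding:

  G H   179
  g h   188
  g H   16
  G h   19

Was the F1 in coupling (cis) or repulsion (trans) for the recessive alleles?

cis

The two most frequent classes are G H (179) and g h (188); these are the parental (non-recombinant) types.
So the F1 carried G H on one chromosome and g h on the other — the recessive alleles are on the same chromosome (cis / coupling).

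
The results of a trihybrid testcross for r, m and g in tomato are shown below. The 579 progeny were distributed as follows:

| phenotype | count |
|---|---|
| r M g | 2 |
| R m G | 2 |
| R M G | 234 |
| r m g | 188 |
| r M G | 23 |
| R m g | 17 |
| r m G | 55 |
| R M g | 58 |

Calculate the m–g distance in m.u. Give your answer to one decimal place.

20.2 m.u.

The two most frequent reciprocal classes, R M G and r m g, are the parental types, so the F1 was R M G / r m g.
The two rarest classes, R m G and r M g, are the double crossovers. Comparing them with the parentals, only the m allele has switched, so m is the middle locus and the order is r – m – g.
Crossovers in the m–g interval produce the single-crossover classes R M g and r m G (58 + 55 = 113) plus the double crossovers (4).
RF(m–g) = (113 + 4) / 579 = 117/579 = 0.2021 → 20.2 m.u.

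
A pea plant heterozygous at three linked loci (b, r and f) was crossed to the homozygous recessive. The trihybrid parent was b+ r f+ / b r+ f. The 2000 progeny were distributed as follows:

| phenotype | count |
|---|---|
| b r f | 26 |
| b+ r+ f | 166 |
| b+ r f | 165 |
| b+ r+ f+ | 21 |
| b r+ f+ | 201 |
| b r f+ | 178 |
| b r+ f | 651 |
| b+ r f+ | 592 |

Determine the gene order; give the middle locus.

The two rarest classes, b+ r+ f+ and b r f, are the double crossovers. Comparing them with the parentals, only the r allele has switched, so r is the middle locus and the order is f – r – b.

r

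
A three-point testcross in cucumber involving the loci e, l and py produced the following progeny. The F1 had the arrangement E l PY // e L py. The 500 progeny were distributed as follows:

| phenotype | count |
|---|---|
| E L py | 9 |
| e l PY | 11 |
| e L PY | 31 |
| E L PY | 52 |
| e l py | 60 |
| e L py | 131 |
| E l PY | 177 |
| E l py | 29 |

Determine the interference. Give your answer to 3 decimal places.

The two rarest classes, e l PY and E L py, are the double crossovers. Comparing them with the parentals, only the e allele has switched, so e is the middle locus and the order is l – e – py.
l–e: (112 + 20)/500 = 0.2640; e–py: (60 + 20)/500 = 0.1600.
Expected DCO frequency = 0.2640 × 0.1600 ≈ 0.04224; observed = 20/500 ≈ 0.04000.
Coefficient of coincidence = 0.04000/0.04224 ≈ 0.947; interference = 1 − 0.947 = 0.053.

0.053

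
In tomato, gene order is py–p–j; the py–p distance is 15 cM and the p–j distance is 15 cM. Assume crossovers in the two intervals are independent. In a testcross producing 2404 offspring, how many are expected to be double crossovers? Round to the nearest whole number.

54

Map distances give recombination frequencies of 0.150 and 0.150 for the two intervals.
With no interference, expected double-crossover frequency = 0.150 × 0.150 = 0.02250.
Expected number = 0.02250 × 2404 = 54.09 ≈ 54.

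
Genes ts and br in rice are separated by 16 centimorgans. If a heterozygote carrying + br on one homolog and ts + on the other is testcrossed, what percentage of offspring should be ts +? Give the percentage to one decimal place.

A map distance of 16 centimorgans corresponds to a recombination frequency of 0.160.
The F1 is + br / ts +, so ts + is a parental gamete class with expected frequency (1 − r)/2 = 0.840/2 = 0.4200.
That is 0.4200 = 42.0% of the progeny.

42.0%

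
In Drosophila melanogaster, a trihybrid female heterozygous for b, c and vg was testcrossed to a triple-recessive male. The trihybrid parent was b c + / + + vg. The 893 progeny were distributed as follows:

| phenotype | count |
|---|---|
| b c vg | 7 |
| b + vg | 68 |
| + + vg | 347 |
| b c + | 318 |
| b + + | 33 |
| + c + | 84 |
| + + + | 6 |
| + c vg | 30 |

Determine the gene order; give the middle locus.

The two rarest classes, b c vg and + + +, are the double crossovers. Comparing them with the parentals, only the vg allele has switched, so vg is the middle locus and the order is c – vg – b.

vg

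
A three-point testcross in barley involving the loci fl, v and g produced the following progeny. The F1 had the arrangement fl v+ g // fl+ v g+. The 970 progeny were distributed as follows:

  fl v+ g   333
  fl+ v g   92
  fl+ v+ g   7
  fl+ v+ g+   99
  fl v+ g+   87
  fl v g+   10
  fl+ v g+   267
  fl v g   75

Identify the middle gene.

fl

The two rarest classes, fl+ v+ g and fl v g+, are the double crossovers. Comparing them with the parentals, only the fl allele has switched, so fl is the middle locus and the order is g – fl – v.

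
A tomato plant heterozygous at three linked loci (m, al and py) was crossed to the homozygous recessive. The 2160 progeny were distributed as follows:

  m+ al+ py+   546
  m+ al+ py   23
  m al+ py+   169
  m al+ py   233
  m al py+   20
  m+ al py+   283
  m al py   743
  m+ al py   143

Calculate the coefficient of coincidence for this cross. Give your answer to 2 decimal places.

0.47

The two most frequent reciprocal classes, m al py and m+ al+ py+, are the parental types, so the F1 was m al py / m+ al+ py+.
The two rarest classes, m al py+ and m+ al+ py, are the double crossovers. Comparing them with the parentals, only the py allele has switched, so py is the middle locus and the order is al – py – m.
al–py: (516 + 43)/2160 = 0.2588; py–m: (312 + 43)/2160 = 0.1644.
Expected DCO frequency = 0.2588 × 0.1644 ≈ 0.04255; observed = 43/2160 ≈ 0.01991.
Coefficient of coincidence = 0.01991/0.04255 ≈ 0.47.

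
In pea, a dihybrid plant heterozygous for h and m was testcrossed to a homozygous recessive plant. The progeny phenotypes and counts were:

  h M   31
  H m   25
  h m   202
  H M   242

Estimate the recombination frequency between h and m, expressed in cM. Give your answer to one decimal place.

11.2 cM

The two most frequent classes, H M (242) and h m (202), are the parental types, so the F1 was H M / h m.
The recombinant classes are H m and h M: 25 + 31 = 56.
Recombination frequency = 56/500 = 0.1120 ≈ 11.2%, i.e. 11.2 cM.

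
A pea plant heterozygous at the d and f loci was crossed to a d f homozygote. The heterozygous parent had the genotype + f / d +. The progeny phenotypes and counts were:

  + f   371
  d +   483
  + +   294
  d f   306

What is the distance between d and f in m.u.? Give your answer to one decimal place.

The recombinant classes are + + and d f: 294 + 306 = 600.
Recombination frequency = 600/1454 = 0.4127 ≈ 41.3%, i.e. 41.3 m.u.

41.3 m.u.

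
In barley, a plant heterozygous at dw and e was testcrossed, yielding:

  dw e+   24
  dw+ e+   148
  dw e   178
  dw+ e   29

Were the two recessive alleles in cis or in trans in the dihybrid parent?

cis

The two most frequent classes are dw+ e+ (148) and dw e (178); these are the parental (non-recombinant) types.
So the F1 carried dw+ e+ on one chromosome and dw e on the other — the recessive alleles are on the same chromosome (cis / coupling).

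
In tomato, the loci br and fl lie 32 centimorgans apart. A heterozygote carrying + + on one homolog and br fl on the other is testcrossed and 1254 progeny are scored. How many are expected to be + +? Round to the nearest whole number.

426

A map distance of 32 centimorgans corresponds to a recombination frequency of 0.320.
The F1 is + + / br fl, so + + is a parental gamete class with expected frequency (1 − r)/2 = 0.680/2 = 0.3400.
Expected number = 0.3400 × 1254 = 426.36 ≈ 426.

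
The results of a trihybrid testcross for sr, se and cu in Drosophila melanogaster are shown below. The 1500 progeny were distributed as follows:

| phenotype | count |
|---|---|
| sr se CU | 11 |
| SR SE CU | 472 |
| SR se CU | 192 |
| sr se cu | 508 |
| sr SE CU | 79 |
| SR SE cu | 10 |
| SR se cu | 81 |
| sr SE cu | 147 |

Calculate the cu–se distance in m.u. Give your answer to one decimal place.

The two most frequent reciprocal classes, sr se cu and SR SE CU, are the parental types, so the F1 was sr se cu / SR SE CU.
The two rarest classes, sr se CU and SR SE cu, are the double crossovers. Comparing them with the parentals, only the cu allele has switched, so cu is the middle locus and the order is se – cu – sr.
Crossovers in the se–cu interval produce the single-crossover classes sr SE cu and SR se CU (147 + 192 = 339) plus the double crossovers (21).
RF(se–cu) = (339 + 21) / 1500 = 360/1500 = 0.2400 → 24.0 m.u.

24.0 m.u.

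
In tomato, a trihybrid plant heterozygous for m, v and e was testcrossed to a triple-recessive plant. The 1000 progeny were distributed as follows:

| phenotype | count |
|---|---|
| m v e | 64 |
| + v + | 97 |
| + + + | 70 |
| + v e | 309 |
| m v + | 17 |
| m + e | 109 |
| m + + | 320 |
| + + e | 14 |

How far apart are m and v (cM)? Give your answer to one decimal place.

16.5 cM

The two most frequent reciprocal classes, + v e and m + +, are the parental types, so the F1 was + v e / m + +.
The two rarest classes, + + e and m v +, are the double crossovers. Comparing them with the parentals, only the v allele has switched, so v is the middle locus and the order is m – v – e.
Crossovers in the m–v interval produce the single-crossover classes m v e and + + + (64 + 70 = 134) plus the double crossovers (31).
RF(m–v) = (134 + 31) / 1000 = 165/1000 = 0.1650 → 16.5 cM.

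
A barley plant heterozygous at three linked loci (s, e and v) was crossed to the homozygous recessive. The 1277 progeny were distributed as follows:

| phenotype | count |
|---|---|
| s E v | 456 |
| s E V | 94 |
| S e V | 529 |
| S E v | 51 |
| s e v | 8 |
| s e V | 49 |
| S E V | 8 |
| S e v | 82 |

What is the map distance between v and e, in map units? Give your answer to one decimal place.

The two most frequent reciprocal classes, s E v and S e V, are the parental types, so the F1 was s E v / S e V.
The two rarest classes, s e v and S E V, are the double crossovers. Comparing them with the parentals, only the e allele has switched, so e is the middle locus and the order is s – e – v.
Crossovers in the e–v interval produce the single-crossover classes s E V and S e v (94 + 82 = 176) plus the double crossovers (16).
RF(e–v) = (176 + 16) / 1277 = 192/1277 = 0.1504 → 15.0 map units.

15.0 map units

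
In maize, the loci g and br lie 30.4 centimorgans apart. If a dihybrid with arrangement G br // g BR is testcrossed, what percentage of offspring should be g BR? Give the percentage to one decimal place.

34.8%

A map distance of 30.4 centimorgans corresponds to a recombination frequency of 0.304.
The F1 is G br / g BR, so g BR is a parental gamete class with expected frequency (1 − r)/2 = 0.696/2 = 0.3480.
That is 0.3480 = 34.8% of the progeny.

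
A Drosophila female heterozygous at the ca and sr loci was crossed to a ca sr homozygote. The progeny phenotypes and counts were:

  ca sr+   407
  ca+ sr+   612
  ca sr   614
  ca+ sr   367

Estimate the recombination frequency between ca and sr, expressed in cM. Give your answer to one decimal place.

38.7 cM

The two most frequent classes, ca+ sr+ (612) and ca sr (614), are the parental types, so the F1 was ca+ sr+ / ca sr.
The recombinant classes are ca+ sr and ca sr+: 367 + 407 = 774.
Recombination frequency = 774/2000 = 0.3870 ≈ 38.7%, i.e. 38.7 cM.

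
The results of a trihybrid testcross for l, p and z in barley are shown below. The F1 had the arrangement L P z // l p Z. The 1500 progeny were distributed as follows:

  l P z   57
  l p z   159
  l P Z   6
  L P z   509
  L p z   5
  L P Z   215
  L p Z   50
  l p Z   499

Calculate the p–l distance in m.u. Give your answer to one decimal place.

The two rarest classes, L p z and l P Z, are the double crossovers. Comparing them with the parentals, only the p allele has switched, so p is the middle locus and the order is l – p – z.
Crossovers in the l–p interval produce the single-crossover classes l P z and L p Z (57 + 50 = 107) plus the double crossovers (11).
RF(l–p) = (107 + 11) / 1500 = 118/1500 = 0.0787 → 7.9 m.u.

7.9 m.u.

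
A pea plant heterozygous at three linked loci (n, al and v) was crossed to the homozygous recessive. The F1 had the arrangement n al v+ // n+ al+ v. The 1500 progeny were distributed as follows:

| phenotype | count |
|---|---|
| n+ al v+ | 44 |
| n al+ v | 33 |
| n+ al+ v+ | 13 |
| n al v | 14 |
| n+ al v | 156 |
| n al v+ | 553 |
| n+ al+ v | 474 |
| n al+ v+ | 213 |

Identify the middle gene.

The two rarest classes, n al v and n+ al+ v+, are the double crossovers. Comparing them with the parentals, only the v allele has switched, so v is the middle locus and the order is al – v – n.

v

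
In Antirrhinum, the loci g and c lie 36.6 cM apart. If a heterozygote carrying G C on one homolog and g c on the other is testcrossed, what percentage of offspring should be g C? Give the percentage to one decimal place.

A map distance of 36.6 cM corresponds to a recombination frequency of 0.366.
The F1 is G C / g c, so g C is a recombinant gamete class with expected frequency r/2 = 0.366/2 = 0.1830.
That is 0.1830 = 18.3% of the progeny.

18.3%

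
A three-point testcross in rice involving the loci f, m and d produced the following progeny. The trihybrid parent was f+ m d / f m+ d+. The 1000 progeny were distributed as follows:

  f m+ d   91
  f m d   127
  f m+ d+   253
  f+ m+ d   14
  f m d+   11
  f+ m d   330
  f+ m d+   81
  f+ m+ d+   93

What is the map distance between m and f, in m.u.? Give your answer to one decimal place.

The two rarest classes, f+ m+ d and f m d+, are the double crossovers. Comparing them with the parentals, only the m allele has switched, so m is the middle locus and the order is f – m – d.
Crossovers in the f–m interval produce the single-crossover classes f m d and f+ m+ d+ (127 + 93 = 220) plus the double crossovers (25).
RF(f–m) = (220 + 25) / 1000 = 245/1000 = 0.2450 → 24.5 m.u.

24.5 m.u.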